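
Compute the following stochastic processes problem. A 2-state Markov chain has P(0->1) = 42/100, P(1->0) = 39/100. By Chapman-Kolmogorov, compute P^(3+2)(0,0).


P^5 = P^3 * P^2
Computing via matrix multiplication of the transition matrix.
Entry (0,0) of P^5 = 0.4816

0.4816


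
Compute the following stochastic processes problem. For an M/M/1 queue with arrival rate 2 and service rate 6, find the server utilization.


rho = lambda/mu
= 2/6
= 0.3333

0.3333


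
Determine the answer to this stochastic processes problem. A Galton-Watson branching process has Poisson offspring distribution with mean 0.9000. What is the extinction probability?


Since mu = 0.9000 <= 1, extinction probability = 1.

1.0000


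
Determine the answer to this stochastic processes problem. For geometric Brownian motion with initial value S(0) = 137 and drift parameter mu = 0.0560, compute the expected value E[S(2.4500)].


E[S(t)] = S(0) * exp(mu * t)
= 137 * exp(0.0560 * 2.4500)
= 137 * 1.1471
= 157.1469

157.1469


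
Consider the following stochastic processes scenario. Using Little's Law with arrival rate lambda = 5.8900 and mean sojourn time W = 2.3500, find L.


Little's Law: L = lambda * W
= 5.8900 * 2.3500
= 13.8415

13.8415


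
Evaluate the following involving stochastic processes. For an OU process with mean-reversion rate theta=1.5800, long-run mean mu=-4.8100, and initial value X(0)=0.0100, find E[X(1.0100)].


E[X(t)] = mu + (X(0) - mu)*exp(-theta*t)
= -4.8100 + (0.0100 - -4.8100)*exp(-1.5800*1.0100)
= -4.8100 + 4.8200 * 0.2027
= -3.8328

-3.8328


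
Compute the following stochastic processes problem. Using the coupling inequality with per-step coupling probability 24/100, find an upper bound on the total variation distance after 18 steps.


TV distance bound <= (1-delta)^n
= (1 - 0.2400)^18
= 0.7600^18
= 0.0072

0.0072


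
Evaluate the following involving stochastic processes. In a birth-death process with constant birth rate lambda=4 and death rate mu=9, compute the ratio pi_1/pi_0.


For birth-death process, pi_n/pi_0 = (lambda/mu)^n
= (4/9)^1
= 0.4444

0.4444


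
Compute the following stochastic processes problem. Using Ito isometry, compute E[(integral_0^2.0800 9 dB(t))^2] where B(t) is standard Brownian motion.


By Ito isometry: E[(int f dB)^2] = int f^2 dt
= 9^2 * 2.0800
= 81 * 2.0800 = 168.4800

168.4800


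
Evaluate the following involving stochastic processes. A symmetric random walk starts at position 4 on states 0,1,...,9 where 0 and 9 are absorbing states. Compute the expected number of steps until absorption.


For symmetric RW on 0,...,N with absorbing barriers, E(i) = i*(N-i)
E(4) = 4 * 5 = 20

20


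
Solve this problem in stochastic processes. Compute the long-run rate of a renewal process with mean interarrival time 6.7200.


Long-run renewal rate = 1/E(X)
= 1/6.7200
= 0.1488

0.1488


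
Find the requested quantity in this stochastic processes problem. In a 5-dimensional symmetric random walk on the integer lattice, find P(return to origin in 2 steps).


P(return in 2 steps) = P(reverse first step) = 1/(2d)
= 1/10
= 0.1000

0.1000


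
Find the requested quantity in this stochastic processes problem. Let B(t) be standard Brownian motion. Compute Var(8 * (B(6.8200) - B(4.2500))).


Var(alpha*(B(t)-B(s))) = alpha^2 * (t-s)
= 8^2 * (6.8200 - 4.2500)
= 64 * 2.5700
= 164.4800

164.4800


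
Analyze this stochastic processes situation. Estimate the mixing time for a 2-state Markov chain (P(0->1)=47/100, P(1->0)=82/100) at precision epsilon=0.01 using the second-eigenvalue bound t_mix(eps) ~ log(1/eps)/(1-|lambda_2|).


lambda_2 = |1 - p01 - p10| = |1 - 0.4700 - 0.8200| = 0.2900
t_mix ~ log(1/eps)/(1 - |lambda_2|)
= log(100)/(1 - 0.2900) = 4.6052/0.7100
= 6.4862

6.4862


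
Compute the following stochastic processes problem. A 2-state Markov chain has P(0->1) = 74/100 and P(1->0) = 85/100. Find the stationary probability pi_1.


Stationary distribution: pi_0 = p10/(p01+p10), pi_1 = p01/(p01+p10)
p01 = 0.7400, p10 = 0.8500
pi_1 = 0.4654

0.4654


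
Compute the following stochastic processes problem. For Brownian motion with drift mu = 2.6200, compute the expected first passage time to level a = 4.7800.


Expected first passage time = a/mu
= 4.7800/2.6200
= 1.8244

1.8244


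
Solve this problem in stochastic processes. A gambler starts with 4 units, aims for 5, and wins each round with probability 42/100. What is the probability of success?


Gambler's ruin formula:
r = q/p = 0.5800/0.4200 = 1.3810
P(win) = (1 - r^i)/(1 - r^N)
= (1 - 1.3810^4)/(1 - 1.3810^5)
= 0.6556

0.6556


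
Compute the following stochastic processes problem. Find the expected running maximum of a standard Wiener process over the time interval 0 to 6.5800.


E(max B(s)) = sqrt(2t/pi)
= sqrt(2*6.5800/pi)
= sqrt(4.1890)
= 2.0467

2.0467


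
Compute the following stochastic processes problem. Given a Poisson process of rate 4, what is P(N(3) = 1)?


P(N(t)=k) = (lambda*t)^k * exp(-lambda*t) / k!
lambda*t = 12
= 12^1 * exp(-12) / 1!
= 12 * 6.1442e-06 / 1
= 7.3731e-05

7.3731e-05


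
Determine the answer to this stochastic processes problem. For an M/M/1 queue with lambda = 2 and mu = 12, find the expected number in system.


rho = 2/12 = 0.1667
L = rho/(1-rho)
= 0.1667/0.8333
= 0.2000

0.2000


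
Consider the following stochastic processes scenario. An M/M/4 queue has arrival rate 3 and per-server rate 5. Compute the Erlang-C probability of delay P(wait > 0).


a = lambda/mu = 0.6000
rho = a/c = 0.1500
Erlang-C formula applied:
C(c,a) = 0.0035

0.0035


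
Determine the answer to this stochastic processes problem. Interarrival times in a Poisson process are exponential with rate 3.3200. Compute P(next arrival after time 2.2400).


P(X > t) = exp(-lambda * t)
= exp(-3.3200 * 2.2400)
= exp(-7.4368) = 5.8917e-04

5.8917e-04


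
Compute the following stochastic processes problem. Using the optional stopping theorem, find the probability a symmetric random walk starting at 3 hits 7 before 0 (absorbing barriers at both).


By optional stopping theorem: E(M at tau) = M(0) = 3
P(hit 7)*7 + P(hit 0)*0 = 3
P(hit 7) = (3 - 0)/(7 - 0) = 3/7 = 0.4286

0.4286


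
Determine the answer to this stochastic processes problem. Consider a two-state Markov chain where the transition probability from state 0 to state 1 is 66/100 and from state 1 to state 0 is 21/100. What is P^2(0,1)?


Computing P^2 by matrix multiplication.
P = [[0.3400, 0.6600], [0.2100, 0.7900]]
After raising P to the power 2:
P^2(0,1) = 0.7458

0.7458


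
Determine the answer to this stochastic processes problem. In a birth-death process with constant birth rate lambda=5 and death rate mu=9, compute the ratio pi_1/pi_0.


For birth-death process, pi_n/pi_0 = (lambda/mu)^n
= (5/9)^1
= 0.5556

0.5556


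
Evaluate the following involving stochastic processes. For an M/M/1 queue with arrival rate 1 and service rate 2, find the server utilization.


rho = lambda/mu
= 1/2
= 0.5000

0.5000


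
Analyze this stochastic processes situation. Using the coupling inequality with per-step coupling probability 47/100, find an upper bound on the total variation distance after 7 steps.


TV distance bound <= (1-delta)^n
= (1 - 0.4700)^7
= 0.5300^7
= 0.0117

0.0117


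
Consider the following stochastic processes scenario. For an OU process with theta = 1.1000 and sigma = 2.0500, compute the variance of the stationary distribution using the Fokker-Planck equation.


Stationary variance = sigma^2 / (2*theta)
= 2.0500^2 / (2*1.1000)
= 4.2025 / 2.2000
= 1.9102

1.9102


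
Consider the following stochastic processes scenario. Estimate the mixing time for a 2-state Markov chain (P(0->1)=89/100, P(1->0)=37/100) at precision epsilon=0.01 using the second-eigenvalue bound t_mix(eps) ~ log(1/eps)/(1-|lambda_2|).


lambda_2 = |1 - p01 - p10| = |1 - 0.8900 - 0.3700| = 0.2600
t_mix ~ log(1/eps)/(1 - |lambda_2|)
= log(100)/(1 - 0.2600) = 4.6052/0.7400
= 6.2232

6.2232


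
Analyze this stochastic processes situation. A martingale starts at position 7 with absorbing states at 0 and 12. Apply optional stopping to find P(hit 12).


By optional stopping theorem: E(M at tau) = M(0) = 7
P(hit 12)*12 + P(hit 0)*0 = 7
P(hit 12) = (7 - 0)/(12 - 0) = 7/12 = 0.5833

0.5833


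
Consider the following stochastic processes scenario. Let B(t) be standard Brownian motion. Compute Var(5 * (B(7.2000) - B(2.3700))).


Var(alpha*(B(t)-B(s))) = alpha^2 * (t-s)
= 5^2 * (7.2000 - 2.3700)
= 25 * 4.8300
= 120.7500

120.7500


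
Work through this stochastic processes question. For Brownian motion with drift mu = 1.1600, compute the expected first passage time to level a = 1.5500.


Expected first passage time = a/mu
= 1.5500/1.1600
= 1.3362

1.3362


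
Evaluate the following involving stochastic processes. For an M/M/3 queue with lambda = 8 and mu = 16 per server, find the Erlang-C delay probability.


a = lambda/mu = 0.5000
rho = a/c = 0.1667
Erlang-C formula applied:
C(c,a) = 0.0152

0.0152


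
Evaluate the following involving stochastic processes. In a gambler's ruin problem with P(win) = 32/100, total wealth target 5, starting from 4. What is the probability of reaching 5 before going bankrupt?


Gambler's ruin formula:
r = q/p = 0.6800/0.3200 = 2.1250
P(win) = (1 - r^i)/(1 - r^N)
= (1 - 2.1250^4)/(1 - 2.1250^5)
= 0.4581

0.4581


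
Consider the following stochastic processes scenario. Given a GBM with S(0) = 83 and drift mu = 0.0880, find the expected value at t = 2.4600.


E[S(t)] = S(0) * exp(mu * t)
= 83 * exp(0.0880 * 2.4600)
= 83 * 1.2417
= 103.0610

103.0610


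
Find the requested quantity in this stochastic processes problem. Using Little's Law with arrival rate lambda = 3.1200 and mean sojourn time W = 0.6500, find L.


Little's Law: L = lambda * W
= 3.1200 * 0.6500
= 2.0280

2.0280


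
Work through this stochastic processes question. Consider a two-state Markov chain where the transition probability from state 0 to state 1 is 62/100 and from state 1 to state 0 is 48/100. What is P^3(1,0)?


Computing P^3 by matrix multiplication.
P = [[0.3800, 0.6200], [0.4800, 0.5200]]
After raising P to the power 3:
P^3(1,0) = 0.4368

0.4368


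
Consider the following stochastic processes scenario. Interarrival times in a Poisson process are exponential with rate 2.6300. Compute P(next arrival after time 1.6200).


P(X > t) = exp(-lambda * t)
= exp(-2.6300 * 1.6200)
= exp(-4.2606) = 0.0141

0.0141


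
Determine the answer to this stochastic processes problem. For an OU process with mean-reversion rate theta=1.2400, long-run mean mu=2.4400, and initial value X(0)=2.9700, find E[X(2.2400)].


E[X(t)] = mu + (X(0) - mu)*exp(-theta*t)
= 2.4400 + (2.9700 - 2.4400)*exp(-1.2400*2.2400)
= 2.4400 + 0.5300 * 0.0622
= 2.4730

2.4730


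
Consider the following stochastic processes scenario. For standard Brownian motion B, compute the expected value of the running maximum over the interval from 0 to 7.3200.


E(max B(s)) = sqrt(2t/pi)
= sqrt(2*7.3200/pi)
= sqrt(4.6601)
= 2.1587

2.1587


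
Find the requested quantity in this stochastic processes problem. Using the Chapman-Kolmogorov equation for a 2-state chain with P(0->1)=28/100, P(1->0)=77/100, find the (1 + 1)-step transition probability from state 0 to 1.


P^2 = P^1 * P^1
Computing via matrix multiplication of the transition matrix.
Entry (0,1) of P^2 = 0.2660

0.2660


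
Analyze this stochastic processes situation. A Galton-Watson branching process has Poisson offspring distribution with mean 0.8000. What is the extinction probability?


Since mu = 0.8000 <= 1, extinction probability = 1.

1.0000


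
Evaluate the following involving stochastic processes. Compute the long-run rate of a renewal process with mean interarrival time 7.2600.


Long-run renewal rate = 1/E(X)
= 1/7.2600
= 0.1377

0.1377


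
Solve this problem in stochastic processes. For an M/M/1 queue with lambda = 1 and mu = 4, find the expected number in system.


rho = 1/4 = 0.2500
L = rho/(1-rho)
= 0.2500/0.7500
= 0.3333

0.3333


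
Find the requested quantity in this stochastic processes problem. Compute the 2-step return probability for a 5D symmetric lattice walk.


P(return in 2 steps) = P(reverse first step) = 1/(2d)
= 1/10
= 0.1000

0.1000


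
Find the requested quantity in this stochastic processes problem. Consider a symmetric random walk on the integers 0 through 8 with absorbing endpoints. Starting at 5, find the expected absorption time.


For symmetric RW on 0,...,N with absorbing barriers, E(i) = i*(N-i)
E(5) = 5 * 3 = 15

15


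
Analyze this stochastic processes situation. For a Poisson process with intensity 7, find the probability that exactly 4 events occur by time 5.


P(N(t)=k) = (lambda*t)^k * exp(-lambda*t) / k!
lambda*t = 35
= 35^4 * exp(-35) / 4!
= 1500625 * 6.3051e-16 / 24
= 3.9423e-11

3.9423e-11


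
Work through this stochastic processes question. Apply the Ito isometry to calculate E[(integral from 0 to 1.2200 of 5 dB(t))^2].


By Ito isometry: E[(int f dB)^2] = int f^2 dt
= 5^2 * 1.2200
= 25 * 1.2200 = 30.5000

30.5000


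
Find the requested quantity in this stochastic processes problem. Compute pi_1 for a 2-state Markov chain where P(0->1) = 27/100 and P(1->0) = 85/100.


Stationary distribution: pi_0 = p10/(p01+p10), pi_1 = p01/(p01+p10)
p01 = 0.2700, p10 = 0.8500
pi_1 = 0.2411

0.2411


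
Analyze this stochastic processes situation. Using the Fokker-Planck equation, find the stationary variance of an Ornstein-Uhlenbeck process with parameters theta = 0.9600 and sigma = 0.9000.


Stationary variance = sigma^2 / (2*theta)
= 0.9000^2 / (2*0.9600)
= 0.8100 / 1.9200
= 0.4219

0.4219


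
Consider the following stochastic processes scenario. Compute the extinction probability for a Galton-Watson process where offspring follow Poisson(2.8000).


Since mu = 2.8000 > 1, extinction prob q < 1.
Solve s = exp(mu*(s-1)) iteratively.
q = 0.0750

0.0750


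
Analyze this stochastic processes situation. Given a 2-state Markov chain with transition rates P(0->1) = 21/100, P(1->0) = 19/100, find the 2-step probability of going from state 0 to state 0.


Computing P^2 by matrix multiplication.
P = [[0.7900, 0.2100], [0.1900, 0.8100]]
After raising P to the power 2:
P^2(0,0) = 0.6640

0.6640


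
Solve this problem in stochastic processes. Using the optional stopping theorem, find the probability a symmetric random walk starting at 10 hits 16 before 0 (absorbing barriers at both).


By optional stopping theorem: E(M at tau) = M(0) = 10
P(hit 16)*16 + P(hit 0)*0 = 10
P(hit 16) = (10 - 0)/(16 - 0) = 5/8 = 0.6250

0.6250


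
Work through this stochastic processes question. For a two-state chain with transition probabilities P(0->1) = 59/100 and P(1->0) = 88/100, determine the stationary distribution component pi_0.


Stationary distribution: pi_0 = p10/(p01+p10), pi_1 = p01/(p01+p10)
p01 = 0.5900, p10 = 0.8800
pi_0 = 0.5986

0.5986


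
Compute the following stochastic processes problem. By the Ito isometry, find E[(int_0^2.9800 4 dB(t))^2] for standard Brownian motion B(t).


By Ito isometry: E[(int f dB)^2] = int f^2 dt
= 4^2 * 2.9800
= 16 * 2.9800 = 47.6800

47.6800


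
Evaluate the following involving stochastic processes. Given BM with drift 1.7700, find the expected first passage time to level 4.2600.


Expected first passage time = a/mu
= 4.2600/1.7700
= 2.4068

2.4068


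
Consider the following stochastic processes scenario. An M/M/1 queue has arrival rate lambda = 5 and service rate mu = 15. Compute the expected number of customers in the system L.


rho = 5/15 = 0.3333
L = rho/(1-rho)
= 0.3333/0.6667
= 0.5000

0.5000


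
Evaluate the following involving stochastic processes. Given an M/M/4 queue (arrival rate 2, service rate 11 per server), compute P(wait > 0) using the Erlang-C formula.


a = lambda/mu = 0.1818
rho = a/c = 0.0455
Erlang-C formula applied:
C(c,a) = 3.9772e-05

3.9772e-05


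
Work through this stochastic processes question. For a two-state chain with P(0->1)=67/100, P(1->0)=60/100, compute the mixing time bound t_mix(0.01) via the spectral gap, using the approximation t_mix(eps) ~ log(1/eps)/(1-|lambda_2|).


lambda_2 = |1 - p01 - p10| = |1 - 0.6700 - 0.6000| = 0.2700
t_mix ~ log(1/eps)/(1 - |lambda_2|)
= log(100)/(1 - 0.2700) = 4.6052/0.7300
= 6.3085

6.3085


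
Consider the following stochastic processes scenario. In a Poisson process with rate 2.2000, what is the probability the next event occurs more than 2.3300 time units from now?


P(X > t) = exp(-lambda * t)
= exp(-2.2000 * 2.3300)
= exp(-5.1260) = 0.0059

0.0059


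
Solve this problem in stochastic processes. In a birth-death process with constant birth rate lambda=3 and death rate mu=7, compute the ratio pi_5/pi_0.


For birth-death process, pi_n/pi_0 = (lambda/mu)^n
= (3/7)^5
= 0.0145

0.0145


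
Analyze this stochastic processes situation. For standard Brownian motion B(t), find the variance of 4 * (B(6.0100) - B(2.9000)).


Var(alpha*(B(t)-B(s))) = alpha^2 * (t-s)
= 4^2 * (6.0100 - 2.9000)
= 16 * 3.1100
= 49.7600

49.7600


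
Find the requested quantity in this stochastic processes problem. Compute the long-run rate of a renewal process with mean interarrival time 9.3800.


Long-run renewal rate = 1/E(X)
= 1/9.3800
= 0.1066

0.1066


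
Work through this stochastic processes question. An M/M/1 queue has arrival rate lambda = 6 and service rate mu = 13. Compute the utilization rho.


rho = lambda/mu
= 6/13
= 0.4615

0.4615


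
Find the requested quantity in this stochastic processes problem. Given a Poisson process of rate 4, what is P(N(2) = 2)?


P(N(t)=k) = (lambda*t)^k * exp(-lambda*t) / k!
lambda*t = 8
= 8^2 * exp(-8) / 2!
= 64 * 3.3546e-04 / 2
= 0.0107

0.0107


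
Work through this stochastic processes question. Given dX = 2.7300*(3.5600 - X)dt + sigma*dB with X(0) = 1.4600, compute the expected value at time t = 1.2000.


E[X(t)] = mu + (X(0) - mu)*exp(-theta*t)
= 3.5600 + (1.4600 - 3.5600)*exp(-2.7300*1.2000)
= 3.5600 + -2.1000 * 0.0378
= 3.4807

3.4807


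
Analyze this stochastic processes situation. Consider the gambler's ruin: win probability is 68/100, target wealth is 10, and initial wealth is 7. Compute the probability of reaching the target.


Gambler's ruin formula:
r = q/p = 0.3200/0.6800 = 0.4706
P(win) = (1 - r^i)/(1 - r^N)
= (1 - 0.4706^7)/(1 - 0.4706^10)
= 0.9954

0.9954


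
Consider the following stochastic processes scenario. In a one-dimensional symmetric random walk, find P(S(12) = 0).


P(S(12) = 0) = C(12,6) / 4^6
= 924 / 4096
= 0.2256

0.2256


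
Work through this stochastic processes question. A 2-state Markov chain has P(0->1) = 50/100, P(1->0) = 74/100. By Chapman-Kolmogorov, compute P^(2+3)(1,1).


P^5 = P^2 * P^3
Computing via matrix multiplication of the transition matrix.
Entry (1,1) of P^5 = 0.4028

0.4028


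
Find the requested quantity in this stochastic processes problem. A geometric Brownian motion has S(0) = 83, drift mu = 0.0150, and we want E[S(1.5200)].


E[S(t)] = S(0) * exp(mu * t)
= 83 * exp(0.0150 * 1.5200)
= 83 * 1.0231
= 84.9141

84.9141


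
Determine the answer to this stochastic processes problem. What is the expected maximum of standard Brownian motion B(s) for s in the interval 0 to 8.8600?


E(max B(s)) = sqrt(2t/pi)
= sqrt(2*8.8600/pi)
= sqrt(5.6405)
= 2.3750

2.3750


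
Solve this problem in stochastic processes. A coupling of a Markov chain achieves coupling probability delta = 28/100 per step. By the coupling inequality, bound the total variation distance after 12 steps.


TV distance bound <= (1-delta)^n
= (1 - 0.2800)^12
= 0.7200^12
= 0.0194

0.0194


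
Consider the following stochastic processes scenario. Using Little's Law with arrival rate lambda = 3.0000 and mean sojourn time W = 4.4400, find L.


Little's Law: L = lambda * W
= 3.0000 * 4.4400
= 13.3200

13.3200


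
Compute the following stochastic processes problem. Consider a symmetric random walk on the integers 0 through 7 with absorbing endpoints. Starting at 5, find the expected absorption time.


For symmetric RW on 0,...,N with absorbing barriers, E(i) = i*(N-i)
E(5) = 5 * 2 = 10

10


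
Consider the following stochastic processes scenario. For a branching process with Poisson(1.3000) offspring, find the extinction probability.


Since mu = 1.3000 > 1, extinction prob q < 1.
Solve s = exp(mu*(s-1)) iteratively.
q = 0.5770

0.5770


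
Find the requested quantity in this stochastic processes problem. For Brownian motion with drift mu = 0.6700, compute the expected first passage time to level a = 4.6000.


Expected first passage time = a/mu
= 4.6000/0.6700
= 6.8657

6.8657


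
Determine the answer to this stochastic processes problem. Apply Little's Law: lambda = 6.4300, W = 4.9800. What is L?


Little's Law: L = lambda * W
= 6.4300 * 4.9800
= 32.0214

32.0214


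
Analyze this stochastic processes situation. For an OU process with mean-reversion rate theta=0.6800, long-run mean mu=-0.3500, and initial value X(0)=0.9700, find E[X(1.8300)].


E[X(t)] = mu + (X(0) - mu)*exp(-theta*t)
= -0.3500 + (0.9700 - -0.3500)*exp(-0.6800*1.8300)
= -0.3500 + 1.3200 * 0.2881
= 0.0303

0.0303


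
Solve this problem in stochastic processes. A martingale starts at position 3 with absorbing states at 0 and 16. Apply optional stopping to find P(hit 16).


By optional stopping theorem: E(M at tau) = M(0) = 3
P(hit 16)*16 + P(hit 0)*0 = 3
P(hit 16) = (3 - 0)/(16 - 0) = 3/16 = 0.1875

0.1875


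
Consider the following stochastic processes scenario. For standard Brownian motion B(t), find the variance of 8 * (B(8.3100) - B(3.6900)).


Var(alpha*(B(t)-B(s))) = alpha^2 * (t-s)
= 8^2 * (8.3100 - 3.6900)
= 64 * 4.6200
= 295.6800

295.6800


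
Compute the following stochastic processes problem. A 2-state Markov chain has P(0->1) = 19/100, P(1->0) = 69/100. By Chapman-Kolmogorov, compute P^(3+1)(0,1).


P^4 = P^3 * P^1
Computing via matrix multiplication of the transition matrix.
Entry (0,1) of P^4 = 0.2159

0.2159


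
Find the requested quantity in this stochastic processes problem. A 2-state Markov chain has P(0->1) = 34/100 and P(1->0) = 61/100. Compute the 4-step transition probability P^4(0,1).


Computing P^4 by matrix multiplication.
P = [[0.6600, 0.3400], [0.6100, 0.3900]]
After raising P to the power 4:
P^4(0,1) = 0.3579

0.3579


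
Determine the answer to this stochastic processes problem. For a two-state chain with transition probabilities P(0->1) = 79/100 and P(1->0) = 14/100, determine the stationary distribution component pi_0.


Stationary distribution: pi_0 = p10/(p01+p10), pi_1 = p01/(p01+p10)
p01 = 0.7900, p10 = 0.1400
pi_0 = 0.1505

0.1505


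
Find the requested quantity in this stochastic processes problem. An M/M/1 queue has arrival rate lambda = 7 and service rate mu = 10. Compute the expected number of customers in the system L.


rho = 7/10 = 0.7000
L = rho/(1-rho)
= 0.7000/0.3000
= 2.3333

2.3333


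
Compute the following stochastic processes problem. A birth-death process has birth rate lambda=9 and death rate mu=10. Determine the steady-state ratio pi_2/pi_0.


For birth-death process, pi_n/pi_0 = (lambda/mu)^n
= (9/10)^2
= 0.8100

0.8100


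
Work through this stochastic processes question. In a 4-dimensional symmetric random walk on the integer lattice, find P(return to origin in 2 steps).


P(return in 2 steps) = P(reverse first step) = 1/(2d)
= 1/8
= 0.1250

0.1250


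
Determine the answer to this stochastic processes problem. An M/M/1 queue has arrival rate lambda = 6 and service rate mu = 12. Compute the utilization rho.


rho = lambda/mu
= 6/12
= 0.5000

0.5000


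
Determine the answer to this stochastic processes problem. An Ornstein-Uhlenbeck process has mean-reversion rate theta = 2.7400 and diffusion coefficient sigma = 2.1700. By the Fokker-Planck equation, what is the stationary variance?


Stationary variance = sigma^2 / (2*theta)
= 2.1700^2 / (2*2.7400)
= 4.7089 / 5.4800
= 0.8593

0.8593


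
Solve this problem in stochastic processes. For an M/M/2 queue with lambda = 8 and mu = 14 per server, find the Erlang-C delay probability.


a = lambda/mu = 0.5714
rho = a/c = 0.2857
Erlang-C formula applied:
C(c,a) = 0.1270

0.1270


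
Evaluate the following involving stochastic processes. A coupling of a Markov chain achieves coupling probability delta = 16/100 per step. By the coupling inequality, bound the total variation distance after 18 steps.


TV distance bound <= (1-delta)^n
= (1 - 0.1600)^18
= 0.8400^18
= 0.0434

0.0434


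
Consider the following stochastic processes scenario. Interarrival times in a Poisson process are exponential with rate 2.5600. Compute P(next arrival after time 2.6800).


P(X > t) = exp(-lambda * t)
= exp(-2.5600 * 2.6800)
= exp(-6.8608) = 0.0010

0.0010


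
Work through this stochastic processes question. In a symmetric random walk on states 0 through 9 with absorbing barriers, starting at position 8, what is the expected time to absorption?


For symmetric RW on 0,...,N with absorbing barriers, E(i) = i*(N-i)
E(8) = 8 * 1 = 8

8


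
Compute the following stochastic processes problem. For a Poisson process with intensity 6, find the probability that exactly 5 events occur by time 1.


P(N(t)=k) = (lambda*t)^k * exp(-lambda*t) / k!
lambda*t = 6
= 6^5 * exp(-6) / 5!
= 7776 * 0.0025 / 120
= 0.1606

0.1606


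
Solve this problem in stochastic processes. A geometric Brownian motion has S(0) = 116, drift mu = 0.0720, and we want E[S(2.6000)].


E[S(t)] = S(0) * exp(mu * t)
= 116 * exp(0.0720 * 2.6000)
= 116 * 1.2059
= 139.8807

139.8807


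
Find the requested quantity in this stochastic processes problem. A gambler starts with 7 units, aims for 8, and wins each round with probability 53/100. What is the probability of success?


Gambler's ruin formula:
r = q/p = 0.4700/0.5300 = 0.8868
P(win) = (1 - r^i)/(1 - r^N)
= (1 - 0.8868^7)/(1 - 0.8868^8)
= 0.9209

0.9209


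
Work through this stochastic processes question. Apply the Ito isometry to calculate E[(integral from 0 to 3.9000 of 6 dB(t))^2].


By Ito isometry: E[(int f dB)^2] = int f^2 dt
= 6^2 * 3.9000
= 36 * 3.9000 = 140.4000

140.4000


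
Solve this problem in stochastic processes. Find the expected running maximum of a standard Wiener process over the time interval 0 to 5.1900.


E(max B(s)) = sqrt(2t/pi)
= sqrt(2*5.1900/pi)
= sqrt(3.3041)
= 1.8177

1.8177


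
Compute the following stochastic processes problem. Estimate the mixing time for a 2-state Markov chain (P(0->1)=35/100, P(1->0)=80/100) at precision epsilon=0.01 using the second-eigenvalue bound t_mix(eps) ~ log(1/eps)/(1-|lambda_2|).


lambda_2 = |1 - p01 - p10| = |1 - 0.3500 - 0.8000| = 0.1500
t_mix ~ log(1/eps)/(1 - |lambda_2|)
= log(100)/(1 - 0.1500) = 4.6052/0.8500
= 5.4178

5.4178


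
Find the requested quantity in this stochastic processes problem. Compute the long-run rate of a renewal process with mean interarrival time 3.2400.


Long-run renewal rate = 1/E(X)
= 1/3.2400
= 0.3086

0.3086


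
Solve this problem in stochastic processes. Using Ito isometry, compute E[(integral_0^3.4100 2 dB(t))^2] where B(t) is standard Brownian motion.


By Ito isometry: E[(int f dB)^2] = int f^2 dt
= 2^2 * 3.4100
= 4 * 3.4100 = 13.6400

13.6400


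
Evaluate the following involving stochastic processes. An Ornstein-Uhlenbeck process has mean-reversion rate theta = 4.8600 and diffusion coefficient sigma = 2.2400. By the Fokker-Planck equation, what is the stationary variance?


Stationary variance = sigma^2 / (2*theta)
= 2.2400^2 / (2*4.8600)
= 5.0176 / 9.7200
= 0.5162

0.5162


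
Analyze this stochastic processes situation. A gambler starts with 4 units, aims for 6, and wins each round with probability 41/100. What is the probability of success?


Gambler's ruin formula:
r = q/p = 0.5900/0.4100 = 1.4390
P(win) = (1 - r^i)/(1 - r^N)
= (1 - 1.4390^4)/(1 - 1.4390^6)
= 0.4173

0.4173


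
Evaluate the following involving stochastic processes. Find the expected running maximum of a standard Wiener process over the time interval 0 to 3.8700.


E(max B(s)) = sqrt(2t/pi)
= sqrt(2*3.8700/pi)
= sqrt(2.4637)
= 1.5696

1.5696


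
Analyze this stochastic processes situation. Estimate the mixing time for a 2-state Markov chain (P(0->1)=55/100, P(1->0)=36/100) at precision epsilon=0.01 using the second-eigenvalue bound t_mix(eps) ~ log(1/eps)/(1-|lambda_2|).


lambda_2 = |1 - p01 - p10| = |1 - 0.5500 - 0.3600| = 0.0900
t_mix ~ log(1/eps)/(1 - |lambda_2|)
= log(100)/(1 - 0.0900) = 4.6052/0.9100
= 5.0606

5.0606


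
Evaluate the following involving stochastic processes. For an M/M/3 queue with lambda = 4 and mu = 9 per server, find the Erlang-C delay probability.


a = lambda/mu = 0.4444
rho = a/c = 0.1481
Erlang-C formula applied:
C(c,a) = 0.0110

0.0110


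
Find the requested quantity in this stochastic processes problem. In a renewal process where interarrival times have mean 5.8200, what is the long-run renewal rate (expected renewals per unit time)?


Long-run renewal rate = 1/E(X)
= 1/5.8200
= 0.1718

0.1718


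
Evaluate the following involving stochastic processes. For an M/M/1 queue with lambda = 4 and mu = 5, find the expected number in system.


rho = 4/5 = 0.8000
L = rho/(1-rho)
= 0.8000/0.2000
= 4.0000

4.0000


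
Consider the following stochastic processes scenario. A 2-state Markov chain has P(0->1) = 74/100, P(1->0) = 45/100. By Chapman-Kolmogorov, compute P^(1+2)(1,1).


P^3 = P^1 * P^2
Computing via matrix multiplication of the transition matrix.
Entry (1,1) of P^3 = 0.6193

0.6193


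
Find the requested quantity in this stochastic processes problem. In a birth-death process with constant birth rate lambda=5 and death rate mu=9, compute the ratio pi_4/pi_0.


For birth-death process, pi_n/pi_0 = (lambda/mu)^n
= (5/9)^4
= 0.0953

0.0953


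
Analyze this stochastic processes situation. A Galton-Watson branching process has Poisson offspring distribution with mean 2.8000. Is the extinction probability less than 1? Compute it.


Since mu = 2.8000 > 1, extinction prob q < 1.
Solve s = exp(mu*(s-1)) iteratively.
q = 0.0750

0.0750


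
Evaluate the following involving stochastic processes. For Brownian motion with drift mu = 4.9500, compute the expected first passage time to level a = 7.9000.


Expected first passage time = a/mu
= 7.9000/4.9500
= 1.5960

1.5960


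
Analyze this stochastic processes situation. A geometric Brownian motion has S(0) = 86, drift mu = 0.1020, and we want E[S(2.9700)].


E[S(t)] = S(0) * exp(mu * t)
= 86 * exp(0.1020 * 2.9700)
= 86 * 1.3538
= 116.4297

116.4297


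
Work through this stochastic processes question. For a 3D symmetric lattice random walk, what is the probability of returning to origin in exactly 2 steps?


P(return in 2 steps) = P(reverse first step) = 1/(2d)
= 1/6
= 0.1667

0.1667


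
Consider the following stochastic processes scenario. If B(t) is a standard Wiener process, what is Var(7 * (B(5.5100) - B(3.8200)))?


Var(alpha*(B(t)-B(s))) = alpha^2 * (t-s)
= 7^2 * (5.5100 - 3.8200)
= 49 * 1.6900
= 82.8100

82.8100


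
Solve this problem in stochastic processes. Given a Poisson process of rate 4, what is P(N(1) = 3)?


P(N(t)=k) = (lambda*t)^k * exp(-lambda*t) / k!
lambda*t = 4
= 4^3 * exp(-4) / 3!
= 64 * 0.0183 / 6
= 0.1954

0.1954


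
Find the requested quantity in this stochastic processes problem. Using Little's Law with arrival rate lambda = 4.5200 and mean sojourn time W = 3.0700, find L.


Little's Law: L = lambda * W
= 4.5200 * 3.0700
= 13.8764

13.8764


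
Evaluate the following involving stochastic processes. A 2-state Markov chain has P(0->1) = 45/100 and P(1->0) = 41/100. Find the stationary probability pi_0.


Stationary distribution: pi_0 = p10/(p01+p10), pi_1 = p01/(p01+p10)
p01 = 0.4500, p10 = 0.4100
pi_0 = 0.4767

0.4767


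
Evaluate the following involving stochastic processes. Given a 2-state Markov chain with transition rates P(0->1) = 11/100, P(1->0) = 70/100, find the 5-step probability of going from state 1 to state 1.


Computing P^5 by matrix multiplication.
P = [[0.8900, 0.1100], [0.7000, 0.3000]]
After raising P to the power 5:
P^5(1,1) = 0.1360

0.1360


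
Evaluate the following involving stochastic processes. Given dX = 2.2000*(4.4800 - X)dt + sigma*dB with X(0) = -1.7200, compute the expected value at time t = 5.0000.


E[X(t)] = mu + (X(0) - mu)*exp(-theta*t)
= 4.4800 + (-1.7200 - 4.4800)*exp(-2.2000*5.0000)
= 4.4800 + -6.2000 * 1.6702e-05
= 4.4799

4.4799


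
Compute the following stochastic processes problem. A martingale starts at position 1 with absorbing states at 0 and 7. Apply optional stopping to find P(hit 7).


By optional stopping theorem: E(M at tau) = M(0) = 1
P(hit 7)*7 + P(hit 0)*0 = 1
P(hit 7) = (1 - 0)/(7 - 0) = 1/7 = 0.1429

0.1429


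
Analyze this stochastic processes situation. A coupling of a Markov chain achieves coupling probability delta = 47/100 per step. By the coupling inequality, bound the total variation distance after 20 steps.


TV distance bound <= (1-delta)^n
= (1 - 0.4700)^20
= 0.5300^20
= 3.0586e-06

3.0586e-06


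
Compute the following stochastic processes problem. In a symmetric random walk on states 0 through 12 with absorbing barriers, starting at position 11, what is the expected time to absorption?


For symmetric RW on 0,...,N with absorbing barriers, E(i) = i*(N-i)
E(11) = 11 * 1 = 11

11


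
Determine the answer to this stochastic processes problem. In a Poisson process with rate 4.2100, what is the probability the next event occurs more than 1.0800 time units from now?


P(X > t) = exp(-lambda * t)
= exp(-4.2100 * 1.0800)
= exp(-4.5468) = 0.0106

0.0106


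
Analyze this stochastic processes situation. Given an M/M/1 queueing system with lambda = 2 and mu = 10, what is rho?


rho = lambda/mu
= 2/10
= 0.2000

0.2000


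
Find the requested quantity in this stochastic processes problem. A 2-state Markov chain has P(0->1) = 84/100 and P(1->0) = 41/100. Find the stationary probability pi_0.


Stationary distribution: pi_0 = p10/(p01+p10), pi_1 = p01/(p01+p10)
p01 = 0.8400, p10 = 0.4100
pi_0 = 0.3280

0.3280


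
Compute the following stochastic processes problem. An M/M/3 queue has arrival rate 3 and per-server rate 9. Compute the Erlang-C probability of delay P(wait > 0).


a = lambda/mu = 0.3333
rho = a/c = 0.1111
Erlang-C formula applied:
C(c,a) = 0.0050

0.0050


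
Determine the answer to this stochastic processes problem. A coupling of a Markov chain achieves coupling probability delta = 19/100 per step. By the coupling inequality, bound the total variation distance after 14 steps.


TV distance bound <= (1-delta)^n
= (1 - 0.1900)^14
= 0.8100^14
= 0.0523

0.0523


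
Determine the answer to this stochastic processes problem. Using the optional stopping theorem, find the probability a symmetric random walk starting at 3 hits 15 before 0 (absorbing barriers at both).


By optional stopping theorem: E(M at tau) = M(0) = 3
P(hit 15)*15 + P(hit 0)*0 = 3
P(hit 15) = (3 - 0)/(15 - 0) = 1/5 = 0.2000

0.2000


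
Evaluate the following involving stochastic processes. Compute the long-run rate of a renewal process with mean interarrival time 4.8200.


Long-run renewal rate = 1/E(X)
= 1/4.8200
= 0.2075

0.2075


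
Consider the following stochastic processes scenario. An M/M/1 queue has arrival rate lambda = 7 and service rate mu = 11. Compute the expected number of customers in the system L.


rho = 7/11 = 0.6364
L = rho/(1-rho)
= 0.6364/0.3636
= 1.7500

1.7500


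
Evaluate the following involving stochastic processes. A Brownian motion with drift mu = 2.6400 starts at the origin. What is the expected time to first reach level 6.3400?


Expected first passage time = a/mu
= 6.3400/2.6400
= 2.4015

2.4015


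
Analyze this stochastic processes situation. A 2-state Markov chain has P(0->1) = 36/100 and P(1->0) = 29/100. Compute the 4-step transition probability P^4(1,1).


Computing P^4 by matrix multiplication.
P = [[0.6400, 0.3600], [0.2900, 0.7100]]
After raising P to the power 4:
P^4(1,1) = 0.5605

0.5605


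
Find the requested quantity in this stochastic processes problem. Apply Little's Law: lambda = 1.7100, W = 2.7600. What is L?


Little's Law: L = lambda * W
= 1.7100 * 2.7600
= 4.7196

4.7196


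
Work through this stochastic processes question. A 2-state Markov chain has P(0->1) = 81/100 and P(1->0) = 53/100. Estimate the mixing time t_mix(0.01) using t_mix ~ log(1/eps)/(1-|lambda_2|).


lambda_2 = |1 - p01 - p10| = |1 - 0.8100 - 0.5300| = 0.3400
t_mix ~ log(1/eps)/(1 - |lambda_2|)
= log(100)/(1 - 0.3400) = 4.6052/0.6600
= 6.9775

6.9775


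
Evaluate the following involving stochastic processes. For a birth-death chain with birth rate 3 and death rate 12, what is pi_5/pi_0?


For birth-death process, pi_n/pi_0 = (lambda/mu)^n
= (3/12)^5
= 9.7656e-04

9.7656e-04


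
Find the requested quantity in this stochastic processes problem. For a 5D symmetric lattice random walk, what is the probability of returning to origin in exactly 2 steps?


P(return in 2 steps) = P(reverse first step) = 1/(2d)
= 1/10
= 0.1000

0.1000


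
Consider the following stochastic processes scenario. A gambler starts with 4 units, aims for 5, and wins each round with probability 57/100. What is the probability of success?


Gambler's ruin formula:
r = q/p = 0.4300/0.5700 = 0.7544
P(win) = (1 - r^i)/(1 - r^N)
= (1 - 0.7544^4)/(1 - 0.7544^5)
= 0.8947

0.8947


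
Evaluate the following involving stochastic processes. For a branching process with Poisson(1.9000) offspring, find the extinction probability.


Since mu = 1.9000 > 1, extinction prob q < 1.
Solve s = exp(mu*(s-1)) iteratively.
q = 0.2328

0.2328


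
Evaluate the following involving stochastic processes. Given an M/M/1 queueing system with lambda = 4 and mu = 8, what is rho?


rho = lambda/mu
= 4/8
= 0.5000

0.5000


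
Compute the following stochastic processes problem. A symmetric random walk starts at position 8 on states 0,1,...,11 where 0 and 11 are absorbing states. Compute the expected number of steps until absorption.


For symmetric RW on 0,...,N with absorbing barriers, E(i) = i*(N-i)
E(8) = 8 * 3 = 24

24


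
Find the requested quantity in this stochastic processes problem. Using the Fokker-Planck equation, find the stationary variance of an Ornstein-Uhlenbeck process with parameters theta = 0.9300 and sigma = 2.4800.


Stationary variance = sigma^2 / (2*theta)
= 2.4800^2 / (2*0.9300)
= 6.1504 / 1.8600
= 3.3067

3.3067


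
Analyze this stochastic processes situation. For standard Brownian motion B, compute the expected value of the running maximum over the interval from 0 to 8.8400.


E(max B(s)) = sqrt(2t/pi)
= sqrt(2*8.8400/pi)
= sqrt(5.6277)
= 2.3723

2.3723


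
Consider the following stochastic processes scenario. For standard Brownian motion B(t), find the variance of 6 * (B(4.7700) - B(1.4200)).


Var(alpha*(B(t)-B(s))) = alpha^2 * (t-s)
= 6^2 * (4.7700 - 1.4200)
= 36 * 3.3500
= 120.6000

120.6000


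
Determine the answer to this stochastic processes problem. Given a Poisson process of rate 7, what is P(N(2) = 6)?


P(N(t)=k) = (lambda*t)^k * exp(-lambda*t) / k!
lambda*t = 14
= 14^6 * exp(-14) / 6!
= 7529536 * 8.3153e-07 / 720
= 0.0087

0.0087


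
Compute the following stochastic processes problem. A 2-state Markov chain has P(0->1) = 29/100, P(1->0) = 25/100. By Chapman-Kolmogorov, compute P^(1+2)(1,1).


P^3 = P^1 * P^2
Computing via matrix multiplication of the transition matrix.
Entry (1,1) of P^3 = 0.5821

0.5821
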